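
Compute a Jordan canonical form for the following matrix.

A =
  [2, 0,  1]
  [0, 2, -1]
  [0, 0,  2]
J_2(2) ⊕ J_1(2)

The characteristic polynomial is
  det(x·I − A) = x^3 - 6*x^2 + 12*x - 8 = (x - 2)^3

Eigenvalues and multiplicities (the geometric multiplicity of λ is n − rank(A − λI), which equals the number of Jordan blocks for λ):
  λ = 2: algebraic multiplicity = 3, geometric multiplicity = 2

Determining the block sizes for each eigenvalue:
  λ = 2: 2 blocks summing to 3 forces exactly one block of size 2 and the rest size 1 → block sizes [2, 1]

Assembling the blocks gives a Jordan form
J =
  [2, 1, 0]
  [0, 2, 0]
  [0, 0, 2]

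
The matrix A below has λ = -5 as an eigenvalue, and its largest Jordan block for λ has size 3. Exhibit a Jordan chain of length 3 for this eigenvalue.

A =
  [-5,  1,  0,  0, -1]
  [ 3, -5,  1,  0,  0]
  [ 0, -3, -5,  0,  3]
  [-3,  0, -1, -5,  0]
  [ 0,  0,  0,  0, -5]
A Jordan chain for λ = -5 of length 3:
v_1 = (3, 0, -9, 0, 0)ᵀ
v_2 = (0, 3, 0, -3, 0)ᵀ
v_3 = (1, 0, 0, 0, 0)ᵀ

Let N = A − (-5)·I. We want v_3 with N^3 v_3 = 0 but N^2 v_3 ≠ 0; then v_{j-1} := N · v_j for j = 3, …, 2.

Pick v_3 = (1, 0, 0, 0, 0)ᵀ.
Then v_2 = N · v_3 = (0, 3, 0, -3, 0)ᵀ.
Then v_1 = N · v_2 = (3, 0, -9, 0, 0)ᵀ.

Sanity check: (A − (-5)·I) v_1 = (0, 0, 0, 0, 0)ᵀ = 0. ✓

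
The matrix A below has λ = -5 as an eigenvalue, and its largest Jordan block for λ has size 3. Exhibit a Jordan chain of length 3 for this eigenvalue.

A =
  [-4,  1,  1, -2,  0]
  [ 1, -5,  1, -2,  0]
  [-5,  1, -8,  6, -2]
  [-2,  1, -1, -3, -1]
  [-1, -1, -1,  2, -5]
A Jordan chain for λ = -5 of length 3:
v_1 = (1, 0, 1, 1, -1)ᵀ
v_2 = (1, 1, -5, -2, -1)ᵀ
v_3 = (1, 0, 0, 0, 0)ᵀ

Let N = A − (-5)·I. We want v_3 with N^3 v_3 = 0 but N^2 v_3 ≠ 0; then v_{j-1} := N · v_j for j = 3, …, 2.

Pick v_3 = (1, 0, 0, 0, 0)ᵀ.
Then v_2 = N · v_3 = (1, 1, -5, -2, -1)ᵀ.
Then v_1 = N · v_2 = (1, 0, 1, 1, -1)ᵀ.

Sanity check: (A − (-5)·I) v_1 = (0, 0, 0, 0, 0)ᵀ = 0. ✓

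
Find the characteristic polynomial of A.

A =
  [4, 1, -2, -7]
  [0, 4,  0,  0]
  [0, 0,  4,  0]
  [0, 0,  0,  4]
x^4 - 16*x^3 + 96*x^2 - 256*x + 256

Expanding det(x·I − A) (e.g. by cofactor expansion or by noting that A is similar to its Jordan form J, which has the same characteristic polynomial as A) gives
  χ_A(x) = x^4 - 16*x^3 + 96*x^2 - 256*x + 256
which factors as (x - 4)^4. The eigenvalues (with algebraic multiplicities) are λ = 4 with multiplicity 4.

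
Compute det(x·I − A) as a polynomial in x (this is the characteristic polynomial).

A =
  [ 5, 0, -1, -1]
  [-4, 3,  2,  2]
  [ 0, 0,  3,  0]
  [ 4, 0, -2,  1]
x^4 - 12*x^3 + 54*x^2 - 108*x + 81

Expanding det(x·I − A) (e.g. by cofactor expansion or by noting that A is similar to its Jordan form J, which has the same characteristic polynomial as A) gives
  χ_A(x) = x^4 - 12*x^3 + 54*x^2 - 108*x + 81
which factors as (x - 3)^4. The eigenvalues (with algebraic multiplicities) are λ = 3 with multiplicity 4.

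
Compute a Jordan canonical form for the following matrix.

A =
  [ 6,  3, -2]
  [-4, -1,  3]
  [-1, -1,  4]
J_3(3)

The characteristic polynomial is
  det(x·I − A) = x^3 - 9*x^2 + 27*x - 27 = (x - 3)^3

Eigenvalues and multiplicities (the geometric multiplicity of λ is n − rank(A − λI), which equals the number of Jordan blocks for λ):
  λ = 3: algebraic multiplicity = 3, geometric multiplicity = 1

Determining the block sizes for each eigenvalue:
  λ = 3: one block (gm = 1), so the single block has size am = 3 → block sizes [3]

Assembling the blocks gives a Jordan form
J =
  [3, 1, 0]
  [0, 3, 1]
  [0, 0, 3]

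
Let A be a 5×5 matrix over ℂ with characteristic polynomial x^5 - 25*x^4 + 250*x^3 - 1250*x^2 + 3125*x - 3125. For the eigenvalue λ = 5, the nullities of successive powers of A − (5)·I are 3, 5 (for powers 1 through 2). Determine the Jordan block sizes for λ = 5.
Block sizes for λ = 5: [2, 2, 1]

From the dimensions of kernels of powers, the number of Jordan blocks of size at least j is d_j − d_{j−1} where d_j = dim ker(N^j) (with d_0 = 0). Computing the differences gives [3, 2].
The number of blocks of size exactly k is (#blocks of size ≥ k) − (#blocks of size ≥ k + 1), so the partition is: 1 block(s) of size 1, 2 block(s) of size 2.
In nonincreasing order the block sizes are [2, 2, 1].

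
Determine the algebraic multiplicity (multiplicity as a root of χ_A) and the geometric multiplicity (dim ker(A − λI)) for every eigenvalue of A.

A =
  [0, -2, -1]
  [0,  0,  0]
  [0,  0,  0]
λ = 0: alg = 3, geom = 2

Step 1 — factor the characteristic polynomial to read off the algebraic multiplicities:
  χ_A(x) = x^3

Step 2 — compute geometric multiplicities via the rank-nullity identity g(λ) = n − rank(A − λI):
  rank(A − (0)·I) = 1, so dim ker(A − (0)·I) = n − 1 = 2

Summary:
  λ = 0: algebraic multiplicity = 3, geometric multiplicity = 2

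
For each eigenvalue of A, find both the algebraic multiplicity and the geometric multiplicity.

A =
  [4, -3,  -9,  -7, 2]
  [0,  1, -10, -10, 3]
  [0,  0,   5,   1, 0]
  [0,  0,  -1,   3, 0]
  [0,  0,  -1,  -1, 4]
λ = 1: alg = 1, geom = 1; λ = 4: alg = 4, geom = 2

Step 1 — factor the characteristic polynomial to read off the algebraic multiplicities:
  χ_A(x) = (x - 4)^4*(x - 1)

Step 2 — compute geometric multiplicities via the rank-nullity identity g(λ) = n − rank(A − λI):
  rank(A − (1)·I) = 4, so dim ker(A − (1)·I) = n − 4 = 1
  rank(A − (4)·I) = 3, so dim ker(A − (4)·I) = n − 3 = 2

Summary:
  λ = 1: algebraic multiplicity = 1, geometric multiplicity = 1
  λ = 4: algebraic multiplicity = 4, geometric multiplicity = 2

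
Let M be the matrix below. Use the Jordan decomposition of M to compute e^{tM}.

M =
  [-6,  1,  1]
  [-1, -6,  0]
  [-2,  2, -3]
e^{tM} =
  [-t^2*exp(-5*t) - t*exp(-5*t) + exp(-5*t), t*exp(-5*t), t^2*exp(-5*t)/2 + t*exp(-5*t)]
  [t^2*exp(-5*t) - t*exp(-5*t), -t*exp(-5*t) + exp(-5*t), -t^2*exp(-5*t)/2]
  [-2*t^2*exp(-5*t) - 2*t*exp(-5*t), 2*t*exp(-5*t), t^2*exp(-5*t) + 2*t*exp(-5*t) + exp(-5*t)]

Strategy: write M = P · J · P⁻¹ where J is a Jordan canonical form, so e^{tM} = P · e^{tJ} · P⁻¹, and e^{tJ} can be computed block-by-block.

M has Jordan form
J =
  [-5,  1,  0]
  [ 0, -5,  1]
  [ 0,  0, -5]
(up to reordering of blocks).

Per-block formulas:
  For a 3×3 Jordan block J_3(-5): exp(t · J_3(-5)) = e^(-5t)·(I + t·N + (t^2/2)·N^2), where N is the 3×3 nilpotent shift.

After assembling e^{tJ} and conjugating by P, we get:

e^{tM} =
  [-t^2*exp(-5*t) - t*exp(-5*t) + exp(-5*t), t*exp(-5*t), t^2*exp(-5*t)/2 + t*exp(-5*t)]
  [t^2*exp(-5*t) - t*exp(-5*t), -t*exp(-5*t) + exp(-5*t), -t^2*exp(-5*t)/2]
  [-2*t^2*exp(-5*t) - 2*t*exp(-5*t), 2*t*exp(-5*t), t^2*exp(-5*t) + 2*t*exp(-5*t) + exp(-5*t)]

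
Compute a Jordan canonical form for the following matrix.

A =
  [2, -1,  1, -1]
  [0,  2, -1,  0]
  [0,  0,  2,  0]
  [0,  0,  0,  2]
J_3(2) ⊕ J_1(2)

The characteristic polynomial is
  det(x·I − A) = x^4 - 8*x^3 + 24*x^2 - 32*x + 16 = (x - 2)^4

Eigenvalues and multiplicities (the geometric multiplicity of λ is n − rank(A − λI), which equals the number of Jordan blocks for λ):
  λ = 2: algebraic multiplicity = 4, geometric multiplicity = 2

Determining the block sizes for each eigenvalue:
  λ = 2: with am = 4 and gm = 2, the partition is not yet determined (e.g. several partitions of 4 into 2 parts exist). Let N = A − (2)·I. Computing rank(N^1) = 2, rank(N^2) = 1, rank(N^3) = 0; the number of blocks of size ≥ j is rank(N^{j−1}) − rank(N^j), giving [2, 1, 1]. So we have 1 block(s) of size 3, 1 block(s) of size 1 → block sizes [3, 1]

Assembling the blocks gives a Jordan form
J =
  [2, 1, 0, 0]
  [0, 2, 1, 0]
  [0, 0, 2, 0]
  [0, 0, 0, 2]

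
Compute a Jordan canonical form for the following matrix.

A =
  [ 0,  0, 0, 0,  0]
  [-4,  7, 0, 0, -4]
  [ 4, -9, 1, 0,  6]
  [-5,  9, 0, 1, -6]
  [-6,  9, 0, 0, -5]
J_1(0) ⊕ J_2(1) ⊕ J_1(1) ⊕ J_1(1)

The characteristic polynomial is
  det(x·I − A) = x^5 - 4*x^4 + 6*x^3 - 4*x^2 + x = x*(x - 1)^4

Eigenvalues and multiplicities (the geometric multiplicity of λ is n − rank(A − λI), which equals the number of Jordan blocks for λ):
  λ = 0: algebraic multiplicity = 1, geometric multiplicity = 1
  λ = 1: algebraic multiplicity = 4, geometric multiplicity = 3

Determining the block sizes for each eigenvalue:
  λ = 0: one block (gm = 1), so the single block has size am = 1 → block sizes [1]
  λ = 1: 3 blocks summing to 4 forces exactly one block of size 2 and the rest size 1 → block sizes [2, 1, 1]

Assembling the blocks gives a Jordan form
J =
  [0, 0, 0, 0, 0]
  [0, 1, 1, 0, 0]
  [0, 0, 1, 0, 0]
  [0, 0, 0, 1, 0]
  [0, 0, 0, 0, 1]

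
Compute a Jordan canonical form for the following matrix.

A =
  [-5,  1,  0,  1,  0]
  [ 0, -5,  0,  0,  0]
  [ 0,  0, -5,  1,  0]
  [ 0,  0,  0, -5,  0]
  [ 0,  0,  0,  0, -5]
J_2(-5) ⊕ J_2(-5) ⊕ J_1(-5)

The characteristic polynomial is
  det(x·I − A) = x^5 + 25*x^4 + 250*x^3 + 1250*x^2 + 3125*x + 3125 = (x + 5)^5

Eigenvalues and multiplicities (the geometric multiplicity of λ is n − rank(A − λI), which equals the number of Jordan blocks for λ):
  λ = -5: algebraic multiplicity = 5, geometric multiplicity = 3

Determining the block sizes for each eigenvalue:
  λ = -5: with am = 5 and gm = 3, the partition is not yet determined (e.g. several partitions of 5 into 3 parts exist). Let N = A − (-5)·I. Computing rank(N^1) = 2, rank(N^2) = 0; the number of blocks of size ≥ j is rank(N^{j−1}) − rank(N^j), giving [3, 2]. So we have 2 block(s) of size 2, 1 block(s) of size 1 → block sizes [2, 2, 1]

Assembling the blocks gives a Jordan form
J =
  [-5,  1,  0,  0,  0]
  [ 0, -5,  0,  0,  0]
  [ 0,  0, -5,  1,  0]
  [ 0,  0,  0, -5,  0]
  [ 0,  0,  0,  0, -5]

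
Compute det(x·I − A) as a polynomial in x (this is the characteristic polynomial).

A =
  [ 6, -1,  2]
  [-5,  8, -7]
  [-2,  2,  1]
x^3 - 15*x^2 + 75*x - 125

Expanding det(x·I − A) (e.g. by cofactor expansion or by noting that A is similar to its Jordan form J, which has the same characteristic polynomial as A) gives
  χ_A(x) = x^3 - 15*x^2 + 75*x - 125
which factors as (x - 5)^3. The eigenvalues (with algebraic multiplicities) are λ = 5 with multiplicity 3.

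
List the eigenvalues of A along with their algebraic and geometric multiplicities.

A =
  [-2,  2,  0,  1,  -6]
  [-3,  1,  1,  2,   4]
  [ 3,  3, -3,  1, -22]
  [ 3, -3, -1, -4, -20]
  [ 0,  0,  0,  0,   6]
λ = -2: alg = 4, geom = 2; λ = 6: alg = 1, geom = 1

Step 1 — factor the characteristic polynomial to read off the algebraic multiplicities:
  χ_A(x) = (x - 6)*(x + 2)^4

Step 2 — compute geometric multiplicities via the rank-nullity identity g(λ) = n − rank(A − λI):
  rank(A − (-2)·I) = 3, so dim ker(A − (-2)·I) = n − 3 = 2
  rank(A − (6)·I) = 4, so dim ker(A − (6)·I) = n − 4 = 1

Summary:
  λ = -2: algebraic multiplicity = 4, geometric multiplicity = 2
  λ = 6: algebraic multiplicity = 1, geometric multiplicity = 1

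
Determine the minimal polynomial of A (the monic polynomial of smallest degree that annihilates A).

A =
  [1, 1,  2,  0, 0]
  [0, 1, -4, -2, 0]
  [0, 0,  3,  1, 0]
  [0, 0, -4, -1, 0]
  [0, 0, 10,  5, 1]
x^2 - 2*x + 1

The characteristic polynomial is χ_A(x) = (x - 1)^5, so the eigenvalues are known. The minimal polynomial is
  m_A(x) = Π_λ (x − λ)^{k_λ}
where k_λ is the size of the *largest* Jordan block for λ (equivalently, the smallest k with (A − λI)^k v = 0 for every generalised eigenvector v of λ).

  λ = 1: largest Jordan block has size 2, contributing (x − 1)^2

So m_A(x) = (x - 1)^2 = x^2 - 2*x + 1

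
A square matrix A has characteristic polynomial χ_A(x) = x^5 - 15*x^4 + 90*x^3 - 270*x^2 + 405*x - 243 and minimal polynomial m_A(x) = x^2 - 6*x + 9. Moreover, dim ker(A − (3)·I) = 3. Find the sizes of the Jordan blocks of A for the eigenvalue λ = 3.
Block sizes for λ = 3: [2, 2, 1]

Step 1 — from the characteristic polynomial, algebraic multiplicity of λ = 3 is 5. From dim ker(A − (3)·I) = 3, there are exactly 3 Jordan blocks for λ = 3.
Step 2 — from the minimal polynomial, the factor (x − 3)^2 tells us the largest block for λ = 3 has size 2.
Step 3 — with total size 5, 3 blocks, and largest block 2, the block sizes (in nonincreasing order) are [2, 2, 1].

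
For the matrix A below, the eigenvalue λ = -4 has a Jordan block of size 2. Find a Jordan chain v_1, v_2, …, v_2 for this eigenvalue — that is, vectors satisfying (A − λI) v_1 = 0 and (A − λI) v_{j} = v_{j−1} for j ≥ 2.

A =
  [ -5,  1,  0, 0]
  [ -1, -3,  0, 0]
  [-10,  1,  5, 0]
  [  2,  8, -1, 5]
A Jordan chain for λ = -4 of length 2:
v_1 = (-1, -1, -1, 1)ᵀ
v_2 = (1, 0, 1, 0)ᵀ

Let N = A − (-4)·I. We want v_2 with N^2 v_2 = 0 but N^1 v_2 ≠ 0; then v_{j-1} := N · v_j for j = 2, …, 2.

Pick v_2 = (1, 0, 1, 0)ᵀ.
Then v_1 = N · v_2 = (-1, -1, -1, 1)ᵀ.

Sanity check: (A − (-4)·I) v_1 = (0, 0, 0, 0)ᵀ = 0. ✓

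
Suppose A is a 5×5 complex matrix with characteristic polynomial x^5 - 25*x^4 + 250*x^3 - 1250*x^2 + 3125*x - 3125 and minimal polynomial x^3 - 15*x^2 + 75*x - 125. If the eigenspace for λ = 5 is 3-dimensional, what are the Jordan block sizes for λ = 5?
Block sizes for λ = 5: [3, 1, 1]

Step 1 — from the characteristic polynomial, algebraic multiplicity of λ = 5 is 5. From dim ker(A − (5)·I) = 3, there are exactly 3 Jordan blocks for λ = 5.
Step 2 — from the minimal polynomial, the factor (x − 5)^3 tells us the largest block for λ = 5 has size 3.
Step 3 — with total size 5, 3 blocks, and largest block 3, the block sizes (in nonincreasing order) are [3, 1, 1].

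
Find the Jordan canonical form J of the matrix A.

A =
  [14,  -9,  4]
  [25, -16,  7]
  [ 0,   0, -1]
J_3(-1)

The characteristic polynomial is
  det(x·I − A) = x^3 + 3*x^2 + 3*x + 1 = (x + 1)^3

Eigenvalues and multiplicities (the geometric multiplicity of λ is n − rank(A − λI), which equals the number of Jordan blocks for λ):
  λ = -1: algebraic multiplicity = 3, geometric multiplicity = 1

Determining the block sizes for each eigenvalue:
  λ = -1: one block (gm = 1), so the single block has size am = 3 → block sizes [3]

Assembling the blocks gives a Jordan form
J =
  [-1,  1,  0]
  [ 0, -1,  1]
  [ 0,  0, -1]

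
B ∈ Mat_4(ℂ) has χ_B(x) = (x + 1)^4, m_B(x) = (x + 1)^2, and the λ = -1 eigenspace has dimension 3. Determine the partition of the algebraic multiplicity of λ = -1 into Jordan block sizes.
Block sizes for λ = -1: [2, 1, 1]

Step 1 — from the characteristic polynomial, algebraic multiplicity of λ = -1 is 4. From dim ker(B − (-1)·I) = 3, there are exactly 3 Jordan blocks for λ = -1.
Step 2 — from the minimal polynomial, the factor (x + 1)^2 tells us the largest block for λ = -1 has size 2.
Step 3 — with total size 4, 3 blocks, and largest block 2, the block sizes (in nonincreasing order) are [2, 1, 1].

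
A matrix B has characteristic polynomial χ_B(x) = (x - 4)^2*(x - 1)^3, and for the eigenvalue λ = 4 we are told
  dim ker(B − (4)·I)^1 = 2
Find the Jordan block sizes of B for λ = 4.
Block sizes for λ = 4: [1, 1]

From the dimensions of kernels of powers, the number of Jordan blocks of size at least j is d_j − d_{j−1} where d_j = dim ker(N^j) (with d_0 = 0). Computing the differences gives [2].
The number of blocks of size exactly k is (#blocks of size ≥ k) − (#blocks of size ≥ k + 1), so the partition is: 2 block(s) of size 1.
In nonincreasing order the block sizes are [1, 1].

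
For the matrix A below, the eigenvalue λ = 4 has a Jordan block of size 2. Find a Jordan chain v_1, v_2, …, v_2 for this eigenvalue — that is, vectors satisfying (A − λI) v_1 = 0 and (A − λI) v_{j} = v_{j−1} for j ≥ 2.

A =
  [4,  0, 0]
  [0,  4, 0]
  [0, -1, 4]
A Jordan chain for λ = 4 of length 2:
v_1 = (0, 0, -1)ᵀ
v_2 = (0, 1, 0)ᵀ

Let N = A − (4)·I. We want v_2 with N^2 v_2 = 0 but N^1 v_2 ≠ 0; then v_{j-1} := N · v_j for j = 2, …, 2.

Pick v_2 = (0, 1, 0)ᵀ.
Then v_1 = N · v_2 = (0, 0, -1)ᵀ.

Sanity check: (A − (4)·I) v_1 = (0, 0, 0)ᵀ = 0. ✓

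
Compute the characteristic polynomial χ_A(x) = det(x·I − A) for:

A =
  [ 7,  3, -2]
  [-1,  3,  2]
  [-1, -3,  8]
x^3 - 18*x^2 + 108*x - 216

Expanding det(x·I − A) (e.g. by cofactor expansion or by noting that A is similar to its Jordan form J, which has the same characteristic polynomial as A) gives
  χ_A(x) = x^3 - 18*x^2 + 108*x - 216
which factors as (x - 6)^3. The eigenvalues (with algebraic multiplicities) are λ = 6 with multiplicity 3.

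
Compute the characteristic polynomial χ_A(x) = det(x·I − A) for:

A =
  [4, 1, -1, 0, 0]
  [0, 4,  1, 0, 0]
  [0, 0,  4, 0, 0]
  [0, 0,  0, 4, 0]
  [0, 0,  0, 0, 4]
x^5 - 20*x^4 + 160*x^3 - 640*x^2 + 1280*x - 1024

Expanding det(x·I − A) (e.g. by cofactor expansion or by noting that A is similar to its Jordan form J, which has the same characteristic polynomial as A) gives
  χ_A(x) = x^5 - 20*x^4 + 160*x^3 - 640*x^2 + 1280*x - 1024
which factors as (x - 4)^5. The eigenvalues (with algebraic multiplicities) are λ = 4 with multiplicity 5.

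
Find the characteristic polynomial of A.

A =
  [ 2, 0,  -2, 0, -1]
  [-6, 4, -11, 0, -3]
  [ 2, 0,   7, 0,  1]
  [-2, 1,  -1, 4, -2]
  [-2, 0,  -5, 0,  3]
x^5 - 20*x^4 + 160*x^3 - 640*x^2 + 1280*x - 1024

Expanding det(x·I − A) (e.g. by cofactor expansion or by noting that A is similar to its Jordan form J, which has the same characteristic polynomial as A) gives
  χ_A(x) = x^5 - 20*x^4 + 160*x^3 - 640*x^2 + 1280*x - 1024
which factors as (x - 4)^5. The eigenvalues (with algebraic multiplicities) are λ = 4 with multiplicity 5.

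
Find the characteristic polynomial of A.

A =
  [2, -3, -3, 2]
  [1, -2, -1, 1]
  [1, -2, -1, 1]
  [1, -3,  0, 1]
x^4

Expanding det(x·I − A) (e.g. by cofactor expansion or by noting that A is similar to its Jordan form J, which has the same characteristic polynomial as A) gives
  χ_A(x) = x^4
which factors as x^4. The eigenvalues (with algebraic multiplicities) are λ = 0 with multiplicity 4.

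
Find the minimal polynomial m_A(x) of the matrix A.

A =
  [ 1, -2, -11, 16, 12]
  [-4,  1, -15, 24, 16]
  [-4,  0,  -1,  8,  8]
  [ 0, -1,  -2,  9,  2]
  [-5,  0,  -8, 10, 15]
x^3 - 15*x^2 + 75*x - 125

The characteristic polynomial is χ_A(x) = (x - 5)^5, so the eigenvalues are known. The minimal polynomial is
  m_A(x) = Π_λ (x − λ)^{k_λ}
where k_λ is the size of the *largest* Jordan block for λ (equivalently, the smallest k with (A − λI)^k v = 0 for every generalised eigenvector v of λ).

  λ = 5: largest Jordan block has size 3, contributing (x − 5)^3

So m_A(x) = (x - 5)^3 = x^3 - 15*x^2 + 75*x - 125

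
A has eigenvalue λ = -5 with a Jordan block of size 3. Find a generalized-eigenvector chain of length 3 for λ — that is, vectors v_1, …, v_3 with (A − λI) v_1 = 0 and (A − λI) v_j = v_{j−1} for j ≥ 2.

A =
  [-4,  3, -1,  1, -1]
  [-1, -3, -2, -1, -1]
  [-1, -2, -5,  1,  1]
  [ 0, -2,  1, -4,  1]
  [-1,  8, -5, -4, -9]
A Jordan chain for λ = -5 of length 3:
v_1 = (1, -1, -1, 0, -1)ᵀ
v_2 = (3, 2, -2, -2, 8)ᵀ
v_3 = (0, 1, 0, 0, 0)ᵀ

Let N = A − (-5)·I. We want v_3 with N^3 v_3 = 0 but N^2 v_3 ≠ 0; then v_{j-1} := N · v_j for j = 3, …, 2.

Pick v_3 = (0, 1, 0, 0, 0)ᵀ.
Then v_2 = N · v_3 = (3, 2, -2, -2, 8)ᵀ.
Then v_1 = N · v_2 = (1, -1, -1, 0, -1)ᵀ.

Sanity check: (A − (-5)·I) v_1 = (0, 0, 0, 0, 0)ᵀ = 0. ✓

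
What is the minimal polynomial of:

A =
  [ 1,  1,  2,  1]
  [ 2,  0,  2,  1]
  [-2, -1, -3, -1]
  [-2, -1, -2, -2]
x^2 + 2*x + 1

The characteristic polynomial is χ_A(x) = (x + 1)^4, so the eigenvalues are known. The minimal polynomial is
  m_A(x) = Π_λ (x − λ)^{k_λ}
where k_λ is the size of the *largest* Jordan block for λ (equivalently, the smallest k with (A − λI)^k v = 0 for every generalised eigenvector v of λ).

  λ = -1: largest Jordan block has size 2, contributing (x + 1)^2

So m_A(x) = (x + 1)^2 = x^2 + 2*x + 1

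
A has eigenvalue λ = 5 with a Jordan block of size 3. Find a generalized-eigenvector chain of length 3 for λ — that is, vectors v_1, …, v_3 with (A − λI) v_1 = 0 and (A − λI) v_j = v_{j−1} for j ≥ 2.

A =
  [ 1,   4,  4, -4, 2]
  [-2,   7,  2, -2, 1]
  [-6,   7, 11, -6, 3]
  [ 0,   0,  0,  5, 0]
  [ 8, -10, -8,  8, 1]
A Jordan chain for λ = 5 of length 3:
v_1 = (0, 0, -2, 0, 4)ᵀ
v_2 = (-4, -2, -6, 0, 8)ᵀ
v_3 = (1, 0, 0, 0, 0)ᵀ

Let N = A − (5)·I. We want v_3 with N^3 v_3 = 0 but N^2 v_3 ≠ 0; then v_{j-1} := N · v_j for j = 3, …, 2.

Pick v_3 = (1, 0, 0, 0, 0)ᵀ.
Then v_2 = N · v_3 = (-4, -2, -6, 0, 8)ᵀ.
Then v_1 = N · v_2 = (0, 0, -2, 0, 4)ᵀ.

Sanity check: (A − (5)·I) v_1 = (0, 0, 0, 0, 0)ᵀ = 0. ✓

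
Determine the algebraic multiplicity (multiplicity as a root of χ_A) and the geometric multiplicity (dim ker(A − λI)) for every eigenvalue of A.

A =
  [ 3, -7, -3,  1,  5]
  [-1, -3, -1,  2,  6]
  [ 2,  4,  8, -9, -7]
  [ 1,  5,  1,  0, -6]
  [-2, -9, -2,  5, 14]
λ = 2: alg = 2, geom = 1; λ = 6: alg = 3, geom = 1

Step 1 — factor the characteristic polynomial to read off the algebraic multiplicities:
  χ_A(x) = (x - 6)^3*(x - 2)^2

Step 2 — compute geometric multiplicities via the rank-nullity identity g(λ) = n − rank(A − λI):
  rank(A − (2)·I) = 4, so dim ker(A − (2)·I) = n − 4 = 1
  rank(A − (6)·I) = 4, so dim ker(A − (6)·I) = n − 4 = 1

Summary:
  λ = 2: algebraic multiplicity = 2, geometric multiplicity = 1
  λ = 6: algebraic multiplicity = 3, geometric multiplicity = 1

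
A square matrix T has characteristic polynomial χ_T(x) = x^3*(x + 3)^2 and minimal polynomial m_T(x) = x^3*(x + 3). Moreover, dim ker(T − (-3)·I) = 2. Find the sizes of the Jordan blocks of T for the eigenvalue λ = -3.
Block sizes for λ = -3: [1, 1]

Step 1 — from the characteristic polynomial, algebraic multiplicity of λ = -3 is 2. From dim ker(T − (-3)·I) = 2, there are exactly 2 Jordan blocks for λ = -3.
Step 2 — from the minimal polynomial, the factor (x + 3) tells us the largest block for λ = -3 has size 1.
Step 3 — with total size 2, 2 blocks, and largest block 1, the block sizes (in nonincreasing order) are [1, 1].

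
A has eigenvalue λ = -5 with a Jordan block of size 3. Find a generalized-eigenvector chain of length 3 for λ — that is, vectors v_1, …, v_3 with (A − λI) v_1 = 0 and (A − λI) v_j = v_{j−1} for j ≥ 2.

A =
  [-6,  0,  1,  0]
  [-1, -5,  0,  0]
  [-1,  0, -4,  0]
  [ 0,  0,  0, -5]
A Jordan chain for λ = -5 of length 3:
v_1 = (0, 1, 0, 0)ᵀ
v_2 = (-1, -1, -1, 0)ᵀ
v_3 = (1, 0, 0, 0)ᵀ

Let N = A − (-5)·I. We want v_3 with N^3 v_3 = 0 but N^2 v_3 ≠ 0; then v_{j-1} := N · v_j for j = 3, …, 2.

Pick v_3 = (1, 0, 0, 0)ᵀ.
Then v_2 = N · v_3 = (-1, -1, -1, 0)ᵀ.
Then v_1 = N · v_2 = (0, 1, 0, 0)ᵀ.

Sanity check: (A − (-5)·I) v_1 = (0, 0, 0, 0)ᵀ = 0. ✓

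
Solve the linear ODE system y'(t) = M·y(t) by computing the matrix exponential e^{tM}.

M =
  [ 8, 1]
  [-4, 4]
e^{tM} =
  [2*t*exp(6*t) + exp(6*t), t*exp(6*t)]
  [-4*t*exp(6*t), -2*t*exp(6*t) + exp(6*t)]

Strategy: write M = P · J · P⁻¹ where J is a Jordan canonical form, so e^{tM} = P · e^{tJ} · P⁻¹, and e^{tJ} can be computed block-by-block.

M has Jordan form
J =
  [6, 1]
  [0, 6]
(up to reordering of blocks).

Per-block formulas:
  For a 2×2 Jordan block J_2(6): exp(t · J_2(6)) = e^(6t)·(I + t·N), where N is the 2×2 nilpotent shift.

After assembling e^{tJ} and conjugating by P, we get:

e^{tM} =
  [2*t*exp(6*t) + exp(6*t), t*exp(6*t)]
  [-4*t*exp(6*t), -2*t*exp(6*t) + exp(6*t)]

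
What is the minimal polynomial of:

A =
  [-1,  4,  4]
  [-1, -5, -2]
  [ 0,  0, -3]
x^2 + 6*x + 9

The characteristic polynomial is χ_A(x) = (x + 3)^3, so the eigenvalues are known. The minimal polynomial is
  m_A(x) = Π_λ (x − λ)^{k_λ}
where k_λ is the size of the *largest* Jordan block for λ (equivalently, the smallest k with (A − λI)^k v = 0 for every generalised eigenvector v of λ).

  λ = -3: largest Jordan block has size 2, contributing (x + 3)^2

So m_A(x) = (x + 3)^2 = x^2 + 6*x + 9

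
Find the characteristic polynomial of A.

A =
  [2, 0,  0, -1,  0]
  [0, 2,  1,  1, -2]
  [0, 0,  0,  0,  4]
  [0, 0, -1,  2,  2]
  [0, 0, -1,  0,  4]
x^5 - 10*x^4 + 40*x^3 - 80*x^2 + 80*x - 32

Expanding det(x·I − A) (e.g. by cofactor expansion or by noting that A is similar to its Jordan form J, which has the same characteristic polynomial as A) gives
  χ_A(x) = x^5 - 10*x^4 + 40*x^3 - 80*x^2 + 80*x - 32
which factors as (x - 2)^5. The eigenvalues (with algebraic multiplicities) are λ = 2 with multiplicity 5.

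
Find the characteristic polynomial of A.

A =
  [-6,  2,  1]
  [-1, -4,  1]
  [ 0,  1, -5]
x^3 + 15*x^2 + 75*x + 125

Expanding det(x·I − A) (e.g. by cofactor expansion or by noting that A is similar to its Jordan form J, which has the same characteristic polynomial as A) gives
  χ_A(x) = x^3 + 15*x^2 + 75*x + 125
which factors as (x + 5)^3. The eigenvalues (with algebraic multiplicities) are λ = -5 with multiplicity 3.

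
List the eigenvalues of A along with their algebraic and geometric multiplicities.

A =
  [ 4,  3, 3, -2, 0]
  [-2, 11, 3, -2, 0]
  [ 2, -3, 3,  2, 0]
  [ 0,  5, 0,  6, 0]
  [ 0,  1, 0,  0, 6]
λ = 6: alg = 5, geom = 3

Step 1 — factor the characteristic polynomial to read off the algebraic multiplicities:
  χ_A(x) = (x - 6)^5

Step 2 — compute geometric multiplicities via the rank-nullity identity g(λ) = n − rank(A − λI):
  rank(A − (6)·I) = 2, so dim ker(A − (6)·I) = n − 2 = 3

Summary:
  λ = 6: algebraic multiplicity = 5, geometric multiplicity = 3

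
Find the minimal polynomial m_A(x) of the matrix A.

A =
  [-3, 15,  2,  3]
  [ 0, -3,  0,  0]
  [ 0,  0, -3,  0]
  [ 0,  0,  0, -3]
x^2 + 6*x + 9

The characteristic polynomial is χ_A(x) = (x + 3)^4, so the eigenvalues are known. The minimal polynomial is
  m_A(x) = Π_λ (x − λ)^{k_λ}
where k_λ is the size of the *largest* Jordan block for λ (equivalently, the smallest k with (A − λI)^k v = 0 for every generalised eigenvector v of λ).

  λ = -3: largest Jordan block has size 2, contributing (x + 3)^2

So m_A(x) = (x + 3)^2 = x^2 + 6*x + 9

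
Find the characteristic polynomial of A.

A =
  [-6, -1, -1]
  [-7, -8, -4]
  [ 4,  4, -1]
x^3 + 15*x^2 + 75*x + 125

Expanding det(x·I − A) (e.g. by cofactor expansion or by noting that A is similar to its Jordan form J, which has the same characteristic polynomial as A) gives
  χ_A(x) = x^3 + 15*x^2 + 75*x + 125
which factors as (x + 5)^3. The eigenvalues (with algebraic multiplicities) are λ = -5 with multiplicity 3.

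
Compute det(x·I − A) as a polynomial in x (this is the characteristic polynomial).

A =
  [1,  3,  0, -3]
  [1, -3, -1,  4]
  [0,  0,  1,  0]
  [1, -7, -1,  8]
x^4 - 7*x^3 + 15*x^2 - 13*x + 4

Expanding det(x·I − A) (e.g. by cofactor expansion or by noting that A is similar to its Jordan form J, which has the same characteristic polynomial as A) gives
  χ_A(x) = x^4 - 7*x^3 + 15*x^2 - 13*x + 4
which factors as (x - 4)*(x - 1)^3. The eigenvalues (with algebraic multiplicities) are λ = 1 with multiplicity 3, λ = 4 with multiplicity 1.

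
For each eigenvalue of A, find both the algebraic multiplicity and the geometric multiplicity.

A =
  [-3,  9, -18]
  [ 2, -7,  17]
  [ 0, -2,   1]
λ = -3: alg = 3, geom = 1

Step 1 — factor the characteristic polynomial to read off the algebraic multiplicities:
  χ_A(x) = (x + 3)^3

Step 2 — compute geometric multiplicities via the rank-nullity identity g(λ) = n − rank(A − λI):
  rank(A − (-3)·I) = 2, so dim ker(A − (-3)·I) = n − 2 = 1

Summary:
  λ = -3: algebraic multiplicity = 3, geometric multiplicity = 1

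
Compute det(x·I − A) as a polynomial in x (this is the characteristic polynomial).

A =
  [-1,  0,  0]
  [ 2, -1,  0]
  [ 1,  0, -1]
x^3 + 3*x^2 + 3*x + 1

Expanding det(x·I − A) (e.g. by cofactor expansion or by noting that A is similar to its Jordan form J, which has the same characteristic polynomial as A) gives
  χ_A(x) = x^3 + 3*x^2 + 3*x + 1
which factors as (x + 1)^3. The eigenvalues (with algebraic multiplicities) are λ = -1 with multiplicity 3.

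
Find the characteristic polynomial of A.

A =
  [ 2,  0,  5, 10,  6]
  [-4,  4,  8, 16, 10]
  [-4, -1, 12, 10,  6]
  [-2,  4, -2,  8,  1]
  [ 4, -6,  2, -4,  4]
x^5 - 30*x^4 + 360*x^3 - 2160*x^2 + 6480*x - 7776

Expanding det(x·I − A) (e.g. by cofactor expansion or by noting that A is similar to its Jordan form J, which has the same characteristic polynomial as A) gives
  χ_A(x) = x^5 - 30*x^4 + 360*x^3 - 2160*x^2 + 6480*x - 7776
which factors as (x - 6)^5. The eigenvalues (with algebraic multiplicities) are λ = 6 with multiplicity 5.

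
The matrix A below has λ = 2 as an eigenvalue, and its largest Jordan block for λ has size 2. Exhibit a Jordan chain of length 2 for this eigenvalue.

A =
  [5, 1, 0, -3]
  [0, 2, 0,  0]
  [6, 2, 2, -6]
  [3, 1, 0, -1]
A Jordan chain for λ = 2 of length 2:
v_1 = (3, 0, 6, 3)ᵀ
v_2 = (1, 0, 0, 0)ᵀ

Let N = A − (2)·I. We want v_2 with N^2 v_2 = 0 but N^1 v_2 ≠ 0; then v_{j-1} := N · v_j for j = 2, …, 2.

Pick v_2 = (1, 0, 0, 0)ᵀ.
Then v_1 = N · v_2 = (3, 0, 6, 3)ᵀ.

Sanity check: (A − (2)·I) v_1 = (0, 0, 0, 0)ᵀ = 0. ✓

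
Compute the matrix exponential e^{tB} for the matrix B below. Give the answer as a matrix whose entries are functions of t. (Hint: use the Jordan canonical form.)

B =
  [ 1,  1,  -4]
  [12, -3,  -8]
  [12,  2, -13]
e^{tB} =
  [6*t*exp(-5*t) + exp(-5*t), t*exp(-5*t), -4*t*exp(-5*t)]
  [12*t*exp(-5*t), 2*t*exp(-5*t) + exp(-5*t), -8*t*exp(-5*t)]
  [12*t*exp(-5*t), 2*t*exp(-5*t), -8*t*exp(-5*t) + exp(-5*t)]

Strategy: write B = P · J · P⁻¹ where J is a Jordan canonical form, so e^{tB} = P · e^{tJ} · P⁻¹, and e^{tJ} can be computed block-by-block.

B has Jordan form
J =
  [-5,  1,  0]
  [ 0, -5,  0]
  [ 0,  0, -5]
(up to reordering of blocks).

Per-block formulas:
  For a 2×2 Jordan block J_2(-5): exp(t · J_2(-5)) = e^(-5t)·(I + t·N), where N is the 2×2 nilpotent shift.
  For a 1×1 block at λ = -5: exp(t · [-5]) = [e^(-5t)].

After assembling e^{tJ} and conjugating by P, we get:

e^{tB} =
  [6*t*exp(-5*t) + exp(-5*t), t*exp(-5*t), -4*t*exp(-5*t)]
  [12*t*exp(-5*t), 2*t*exp(-5*t) + exp(-5*t), -8*t*exp(-5*t)]
  [12*t*exp(-5*t), 2*t*exp(-5*t), -8*t*exp(-5*t) + exp(-5*t)]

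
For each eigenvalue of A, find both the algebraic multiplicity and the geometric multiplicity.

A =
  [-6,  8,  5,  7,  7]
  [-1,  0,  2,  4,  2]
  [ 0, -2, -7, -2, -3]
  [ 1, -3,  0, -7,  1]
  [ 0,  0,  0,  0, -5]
λ = -5: alg = 5, geom = 2

Step 1 — factor the characteristic polynomial to read off the algebraic multiplicities:
  χ_A(x) = (x + 5)^5

Step 2 — compute geometric multiplicities via the rank-nullity identity g(λ) = n − rank(A − λI):
  rank(A − (-5)·I) = 3, so dim ker(A − (-5)·I) = n − 3 = 2

Summary:
  λ = -5: algebraic multiplicity = 5, geometric multiplicity = 2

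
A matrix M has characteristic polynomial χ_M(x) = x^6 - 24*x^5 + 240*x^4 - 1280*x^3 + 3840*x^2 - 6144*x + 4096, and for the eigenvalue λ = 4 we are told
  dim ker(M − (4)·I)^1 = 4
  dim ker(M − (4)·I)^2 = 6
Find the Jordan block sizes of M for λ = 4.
Block sizes for λ = 4: [2, 2, 1, 1]

From the dimensions of kernels of powers, the number of Jordan blocks of size at least j is d_j − d_{j−1} where d_j = dim ker(N^j) (with d_0 = 0). Computing the differences gives [4, 2].
The number of blocks of size exactly k is (#blocks of size ≥ k) − (#blocks of size ≥ k + 1), so the partition is: 2 block(s) of size 1, 2 block(s) of size 2.
In nonincreasing order the block sizes are [2, 2, 1, 1].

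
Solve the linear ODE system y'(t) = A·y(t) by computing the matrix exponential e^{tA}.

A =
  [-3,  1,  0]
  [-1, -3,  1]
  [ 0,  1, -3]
e^{tA} =
  [-t^2*exp(-3*t)/2 + exp(-3*t), t*exp(-3*t), t^2*exp(-3*t)/2]
  [-t*exp(-3*t), exp(-3*t), t*exp(-3*t)]
  [-t^2*exp(-3*t)/2, t*exp(-3*t), t^2*exp(-3*t)/2 + exp(-3*t)]

Strategy: write A = P · J · P⁻¹ where J is a Jordan canonical form, so e^{tA} = P · e^{tJ} · P⁻¹, and e^{tJ} can be computed block-by-block.

A has Jordan form
J =
  [-3,  1,  0]
  [ 0, -3,  1]
  [ 0,  0, -3]
(up to reordering of blocks).

Per-block formulas:
  For a 3×3 Jordan block J_3(-3): exp(t · J_3(-3)) = e^(-3t)·(I + t·N + (t^2/2)·N^2), where N is the 3×3 nilpotent shift.

After assembling e^{tJ} and conjugating by P, we get:

e^{tA} =
  [-t^2*exp(-3*t)/2 + exp(-3*t), t*exp(-3*t), t^2*exp(-3*t)/2]
  [-t*exp(-3*t), exp(-3*t), t*exp(-3*t)]
  [-t^2*exp(-3*t)/2, t*exp(-3*t), t^2*exp(-3*t)/2 + exp(-3*t)]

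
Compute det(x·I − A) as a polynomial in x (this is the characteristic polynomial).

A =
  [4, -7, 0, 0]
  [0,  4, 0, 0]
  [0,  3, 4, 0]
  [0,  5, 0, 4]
x^4 - 16*x^3 + 96*x^2 - 256*x + 256

Expanding det(x·I − A) (e.g. by cofactor expansion or by noting that A is similar to its Jordan form J, which has the same characteristic polynomial as A) gives
  χ_A(x) = x^4 - 16*x^3 + 96*x^2 - 256*x + 256
which factors as (x - 4)^4. The eigenvalues (with algebraic multiplicities) are λ = 4 with multiplicity 4.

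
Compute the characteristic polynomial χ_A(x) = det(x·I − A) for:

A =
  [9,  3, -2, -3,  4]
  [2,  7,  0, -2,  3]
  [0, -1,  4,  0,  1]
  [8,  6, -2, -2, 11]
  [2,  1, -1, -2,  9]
x^5 - 27*x^4 + 291*x^3 - 1565*x^2 + 4200*x - 4500

Expanding det(x·I − A) (e.g. by cofactor expansion or by noting that A is similar to its Jordan form J, which has the same characteristic polynomial as A) gives
  χ_A(x) = x^5 - 27*x^4 + 291*x^3 - 1565*x^2 + 4200*x - 4500
which factors as (x - 6)^2*(x - 5)^3. The eigenvalues (with algebraic multiplicities) are λ = 5 with multiplicity 3, λ = 6 with multiplicity 2.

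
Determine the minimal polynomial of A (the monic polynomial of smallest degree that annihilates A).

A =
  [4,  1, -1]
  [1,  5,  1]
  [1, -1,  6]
x^3 - 15*x^2 + 75*x - 125

The characteristic polynomial is χ_A(x) = (x - 5)^3, so the eigenvalues are known. The minimal polynomial is
  m_A(x) = Π_λ (x − λ)^{k_λ}
where k_λ is the size of the *largest* Jordan block for λ (equivalently, the smallest k with (A − λI)^k v = 0 for every generalised eigenvector v of λ).

  λ = 5: largest Jordan block has size 3, contributing (x − 5)^3

So m_A(x) = (x - 5)^3 = x^3 - 15*x^2 + 75*x - 125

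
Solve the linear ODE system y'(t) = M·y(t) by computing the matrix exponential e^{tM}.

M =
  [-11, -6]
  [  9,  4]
e^{tM} =
  [-2*exp(-2*t) + 3*exp(-5*t), -2*exp(-2*t) + 2*exp(-5*t)]
  [3*exp(-2*t) - 3*exp(-5*t), 3*exp(-2*t) - 2*exp(-5*t)]

Strategy: write M = P · J · P⁻¹ where J is a Jordan canonical form, so e^{tM} = P · e^{tJ} · P⁻¹, and e^{tJ} can be computed block-by-block.

M has Jordan form
J =
  [-5,  0]
  [ 0, -2]
(up to reordering of blocks).

Per-block formulas:
  For a 1×1 block at λ = -2: exp(t · [-2]) = [e^(-2t)].
  For a 1×1 block at λ = -5: exp(t · [-5]) = [e^(-5t)].

After assembling e^{tJ} and conjugating by P, we get:

e^{tM} =
  [-2*exp(-2*t) + 3*exp(-5*t), -2*exp(-2*t) + 2*exp(-5*t)]
  [3*exp(-2*t) - 3*exp(-5*t), 3*exp(-2*t) - 2*exp(-5*t)]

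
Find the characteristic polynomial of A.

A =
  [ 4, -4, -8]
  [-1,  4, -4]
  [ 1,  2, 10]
x^3 - 18*x^2 + 108*x - 216

Expanding det(x·I − A) (e.g. by cofactor expansion or by noting that A is similar to its Jordan form J, which has the same characteristic polynomial as A) gives
  χ_A(x) = x^3 - 18*x^2 + 108*x - 216
which factors as (x - 6)^3. The eigenvalues (with algebraic multiplicities) are λ = 6 with multiplicity 3.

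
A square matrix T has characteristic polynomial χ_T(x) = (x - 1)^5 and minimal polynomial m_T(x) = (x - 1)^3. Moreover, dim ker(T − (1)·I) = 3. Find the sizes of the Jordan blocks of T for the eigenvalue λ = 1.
Block sizes for λ = 1: [3, 1, 1]

Step 1 — from the characteristic polynomial, algebraic multiplicity of λ = 1 is 5. From dim ker(T − (1)·I) = 3, there are exactly 3 Jordan blocks for λ = 1.
Step 2 — from the minimal polynomial, the factor (x − 1)^3 tells us the largest block for λ = 1 has size 3.
Step 3 — with total size 5, 3 blocks, and largest block 3, the block sizes (in nonincreasing order) are [3, 1, 1].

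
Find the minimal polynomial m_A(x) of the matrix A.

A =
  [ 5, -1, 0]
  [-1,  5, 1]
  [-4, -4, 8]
x^3 - 18*x^2 + 108*x - 216

The characteristic polynomial is χ_A(x) = (x - 6)^3, so the eigenvalues are known. The minimal polynomial is
  m_A(x) = Π_λ (x − λ)^{k_λ}
where k_λ is the size of the *largest* Jordan block for λ (equivalently, the smallest k with (A − λI)^k v = 0 for every generalised eigenvector v of λ).

  λ = 6: largest Jordan block has size 3, contributing (x − 6)^3

So m_A(x) = (x - 6)^3 = x^3 - 18*x^2 + 108*x - 216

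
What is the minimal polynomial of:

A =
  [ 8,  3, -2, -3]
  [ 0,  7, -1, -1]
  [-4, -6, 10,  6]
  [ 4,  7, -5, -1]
x^2 - 12*x + 36

The characteristic polynomial is χ_A(x) = (x - 6)^4, so the eigenvalues are known. The minimal polynomial is
  m_A(x) = Π_λ (x − λ)^{k_λ}
where k_λ is the size of the *largest* Jordan block for λ (equivalently, the smallest k with (A − λI)^k v = 0 for every generalised eigenvector v of λ).

  λ = 6: largest Jordan block has size 2, contributing (x − 6)^2

So m_A(x) = (x - 6)^2 = x^2 - 12*x + 36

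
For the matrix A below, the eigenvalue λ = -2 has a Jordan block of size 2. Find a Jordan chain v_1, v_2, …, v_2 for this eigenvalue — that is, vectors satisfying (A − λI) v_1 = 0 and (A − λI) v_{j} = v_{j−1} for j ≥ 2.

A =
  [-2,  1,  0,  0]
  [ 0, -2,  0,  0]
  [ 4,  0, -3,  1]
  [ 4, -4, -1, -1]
A Jordan chain for λ = -2 of length 2:
v_1 = (0, 0, 4, 4)ᵀ
v_2 = (1, 0, 0, 0)ᵀ

Let N = A − (-2)·I. We want v_2 with N^2 v_2 = 0 but N^1 v_2 ≠ 0; then v_{j-1} := N · v_j for j = 2, …, 2.

Pick v_2 = (1, 0, 0, 0)ᵀ.
Then v_1 = N · v_2 = (0, 0, 4, 4)ᵀ.

Sanity check: (A − (-2)·I) v_1 = (0, 0, 0, 0)ᵀ = 0. ✓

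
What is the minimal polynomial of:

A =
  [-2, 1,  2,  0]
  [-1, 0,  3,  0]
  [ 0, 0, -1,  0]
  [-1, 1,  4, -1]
x^3 + 3*x^2 + 3*x + 1

The characteristic polynomial is χ_A(x) = (x + 1)^4, so the eigenvalues are known. The minimal polynomial is
  m_A(x) = Π_λ (x − λ)^{k_λ}
where k_λ is the size of the *largest* Jordan block for λ (equivalently, the smallest k with (A − λI)^k v = 0 for every generalised eigenvector v of λ).

  λ = -1: largest Jordan block has size 3, contributing (x + 1)^3

So m_A(x) = (x + 1)^3 = x^3 + 3*x^2 + 3*x + 1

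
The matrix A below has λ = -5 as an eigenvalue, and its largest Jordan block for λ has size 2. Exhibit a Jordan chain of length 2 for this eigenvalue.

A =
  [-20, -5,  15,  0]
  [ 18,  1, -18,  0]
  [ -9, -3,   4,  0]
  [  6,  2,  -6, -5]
A Jordan chain for λ = -5 of length 2:
v_1 = (-15, 18, -9, 6)ᵀ
v_2 = (1, 0, 0, 0)ᵀ

Let N = A − (-5)·I. We want v_2 with N^2 v_2 = 0 but N^1 v_2 ≠ 0; then v_{j-1} := N · v_j for j = 2, …, 2.

Pick v_2 = (1, 0, 0, 0)ᵀ.
Then v_1 = N · v_2 = (-15, 18, -9, 6)ᵀ.

Sanity check: (A − (-5)·I) v_1 = (0, 0, 0, 0)ᵀ = 0. ✓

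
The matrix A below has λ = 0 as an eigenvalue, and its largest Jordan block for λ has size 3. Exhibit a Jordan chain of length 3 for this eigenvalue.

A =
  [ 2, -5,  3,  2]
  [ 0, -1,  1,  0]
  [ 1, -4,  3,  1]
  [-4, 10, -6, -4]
A Jordan chain for λ = 0 of length 3:
v_1 = (-1, 1, 1, 2)ᵀ
v_2 = (2, 0, 1, -4)ᵀ
v_3 = (1, 0, 0, 0)ᵀ

Let N = A − (0)·I. We want v_3 with N^3 v_3 = 0 but N^2 v_3 ≠ 0; then v_{j-1} := N · v_j for j = 3, …, 2.

Pick v_3 = (1, 0, 0, 0)ᵀ.
Then v_2 = N · v_3 = (2, 0, 1, -4)ᵀ.
Then v_1 = N · v_2 = (-1, 1, 1, 2)ᵀ.

Sanity check: (A − (0)·I) v_1 = (0, 0, 0, 0)ᵀ = 0. ✓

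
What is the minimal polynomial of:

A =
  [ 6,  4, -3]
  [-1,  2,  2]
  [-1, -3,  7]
x^3 - 15*x^2 + 75*x - 125

The characteristic polynomial is χ_A(x) = (x - 5)^3, so the eigenvalues are known. The minimal polynomial is
  m_A(x) = Π_λ (x − λ)^{k_λ}
where k_λ is the size of the *largest* Jordan block for λ (equivalently, the smallest k with (A − λI)^k v = 0 for every generalised eigenvector v of λ).

  λ = 5: largest Jordan block has size 3, contributing (x − 5)^3

So m_A(x) = (x - 5)^3 = x^3 - 15*x^2 + 75*x - 125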